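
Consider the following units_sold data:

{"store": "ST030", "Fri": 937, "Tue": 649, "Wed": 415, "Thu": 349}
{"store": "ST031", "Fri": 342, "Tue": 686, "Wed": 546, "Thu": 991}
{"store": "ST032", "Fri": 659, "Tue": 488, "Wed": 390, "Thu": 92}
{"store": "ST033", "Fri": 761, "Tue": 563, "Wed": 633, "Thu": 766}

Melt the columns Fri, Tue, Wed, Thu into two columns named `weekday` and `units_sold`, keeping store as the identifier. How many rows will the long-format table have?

16

4 store values × 4 melted columns = 16 rows.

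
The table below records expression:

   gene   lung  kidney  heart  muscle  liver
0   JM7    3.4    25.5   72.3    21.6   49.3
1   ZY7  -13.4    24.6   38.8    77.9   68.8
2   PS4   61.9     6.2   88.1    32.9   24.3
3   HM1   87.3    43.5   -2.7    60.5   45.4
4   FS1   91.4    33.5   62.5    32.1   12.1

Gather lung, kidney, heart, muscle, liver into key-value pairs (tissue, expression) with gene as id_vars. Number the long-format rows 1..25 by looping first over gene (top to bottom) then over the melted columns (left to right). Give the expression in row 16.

87.3

25 rows total (5 × 5). Row 16: index ⌊(16-1)/5⌋ = 3 into gene → HM1; (16-1) mod 5 = 0 into the melted columns → lung.
So row 16 is (HM1, lung, 87.3); expression = 87.3.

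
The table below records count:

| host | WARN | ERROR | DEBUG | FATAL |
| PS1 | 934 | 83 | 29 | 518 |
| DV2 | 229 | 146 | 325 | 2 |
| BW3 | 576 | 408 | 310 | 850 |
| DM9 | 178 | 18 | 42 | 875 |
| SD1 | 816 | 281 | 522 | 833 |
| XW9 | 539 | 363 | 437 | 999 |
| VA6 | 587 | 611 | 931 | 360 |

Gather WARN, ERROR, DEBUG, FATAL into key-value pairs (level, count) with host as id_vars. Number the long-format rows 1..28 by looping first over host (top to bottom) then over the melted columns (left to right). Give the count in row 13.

28 rows total (7 × 4). Row 13: index ⌊(13-1)/4⌋ = 3 into host → DM9; (13-1) mod 4 = 0 into the melted columns → WARN.
So row 13 is (DM9, WARN, 178); count = 178.

178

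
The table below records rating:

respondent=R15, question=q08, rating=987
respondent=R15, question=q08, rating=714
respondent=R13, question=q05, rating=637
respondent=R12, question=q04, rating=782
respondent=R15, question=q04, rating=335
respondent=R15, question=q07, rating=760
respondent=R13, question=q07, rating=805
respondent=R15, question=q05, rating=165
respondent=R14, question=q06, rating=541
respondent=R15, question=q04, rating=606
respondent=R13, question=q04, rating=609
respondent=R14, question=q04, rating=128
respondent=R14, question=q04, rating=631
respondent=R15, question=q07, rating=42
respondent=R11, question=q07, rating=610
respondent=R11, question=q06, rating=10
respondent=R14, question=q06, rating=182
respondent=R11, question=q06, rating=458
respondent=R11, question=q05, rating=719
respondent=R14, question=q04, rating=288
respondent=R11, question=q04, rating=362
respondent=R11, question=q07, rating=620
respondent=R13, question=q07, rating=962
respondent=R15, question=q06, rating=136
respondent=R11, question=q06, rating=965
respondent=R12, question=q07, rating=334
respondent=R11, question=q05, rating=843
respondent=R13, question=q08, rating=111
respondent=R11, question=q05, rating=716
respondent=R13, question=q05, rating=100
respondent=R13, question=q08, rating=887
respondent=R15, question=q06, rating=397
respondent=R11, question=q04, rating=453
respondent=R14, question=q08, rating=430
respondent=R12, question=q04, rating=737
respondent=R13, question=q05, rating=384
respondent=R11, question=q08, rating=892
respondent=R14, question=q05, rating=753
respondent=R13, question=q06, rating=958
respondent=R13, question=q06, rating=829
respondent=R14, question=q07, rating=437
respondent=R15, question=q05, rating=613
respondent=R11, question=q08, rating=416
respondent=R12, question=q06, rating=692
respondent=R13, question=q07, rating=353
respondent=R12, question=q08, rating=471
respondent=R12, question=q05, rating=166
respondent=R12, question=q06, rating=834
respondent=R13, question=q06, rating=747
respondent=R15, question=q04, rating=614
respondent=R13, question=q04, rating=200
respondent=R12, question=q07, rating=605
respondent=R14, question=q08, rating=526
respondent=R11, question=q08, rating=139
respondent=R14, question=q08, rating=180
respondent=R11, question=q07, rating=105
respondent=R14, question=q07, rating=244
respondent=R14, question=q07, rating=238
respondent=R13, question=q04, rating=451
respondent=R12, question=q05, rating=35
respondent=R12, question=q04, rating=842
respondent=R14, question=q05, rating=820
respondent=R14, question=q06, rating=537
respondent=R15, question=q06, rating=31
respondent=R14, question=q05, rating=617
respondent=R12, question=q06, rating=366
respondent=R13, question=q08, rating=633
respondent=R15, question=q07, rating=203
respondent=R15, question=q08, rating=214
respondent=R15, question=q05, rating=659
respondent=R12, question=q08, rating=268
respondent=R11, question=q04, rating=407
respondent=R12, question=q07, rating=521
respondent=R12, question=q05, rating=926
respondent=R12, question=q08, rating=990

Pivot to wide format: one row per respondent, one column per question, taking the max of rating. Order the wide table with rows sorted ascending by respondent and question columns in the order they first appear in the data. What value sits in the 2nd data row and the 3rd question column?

842

With rows sorted ascending by respondent, row 2 is respondent=R12. question columns in first-appearance order: q08, q05, q04, q07, q06; column 3 is q04.
Long rows with respondent=R12, question=q04: max(782, 737, 842) = 842.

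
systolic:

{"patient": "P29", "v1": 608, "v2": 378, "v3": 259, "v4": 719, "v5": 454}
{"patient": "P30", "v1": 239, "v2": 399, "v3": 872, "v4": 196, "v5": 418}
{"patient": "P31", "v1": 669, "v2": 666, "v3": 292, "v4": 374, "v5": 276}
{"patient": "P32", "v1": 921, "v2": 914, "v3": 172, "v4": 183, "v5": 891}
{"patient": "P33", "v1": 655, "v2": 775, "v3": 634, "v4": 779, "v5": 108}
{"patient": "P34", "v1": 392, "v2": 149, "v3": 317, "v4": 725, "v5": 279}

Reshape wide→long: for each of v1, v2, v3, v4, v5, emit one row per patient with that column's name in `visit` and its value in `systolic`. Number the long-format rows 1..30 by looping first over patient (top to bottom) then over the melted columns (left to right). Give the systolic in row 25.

108

30 rows total (6 × 5). Row 25: index ⌊(25-1)/5⌋ = 4 into patient → P33; (25-1) mod 5 = 4 into the melted columns → v5.
So row 25 is (P33, v5, 108); systolic = 108.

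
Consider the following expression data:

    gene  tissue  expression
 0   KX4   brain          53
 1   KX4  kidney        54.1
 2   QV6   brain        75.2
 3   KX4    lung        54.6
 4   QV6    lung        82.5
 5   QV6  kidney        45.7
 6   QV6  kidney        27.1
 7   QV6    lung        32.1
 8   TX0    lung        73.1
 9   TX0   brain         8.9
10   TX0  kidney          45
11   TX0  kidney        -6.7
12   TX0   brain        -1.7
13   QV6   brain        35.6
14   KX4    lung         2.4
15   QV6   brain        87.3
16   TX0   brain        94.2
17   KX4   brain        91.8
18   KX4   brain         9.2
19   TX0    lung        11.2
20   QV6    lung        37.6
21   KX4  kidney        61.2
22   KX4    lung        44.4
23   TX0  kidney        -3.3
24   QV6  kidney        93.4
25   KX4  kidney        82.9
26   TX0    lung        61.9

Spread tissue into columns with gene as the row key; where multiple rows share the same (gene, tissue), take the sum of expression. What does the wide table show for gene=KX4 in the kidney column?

198.2

Rows with gene=KX4 and tissue=kidney: expression values are 54.1, 61.2, 82.9.
54.1 + 61.2 + 82.9 = 198.2.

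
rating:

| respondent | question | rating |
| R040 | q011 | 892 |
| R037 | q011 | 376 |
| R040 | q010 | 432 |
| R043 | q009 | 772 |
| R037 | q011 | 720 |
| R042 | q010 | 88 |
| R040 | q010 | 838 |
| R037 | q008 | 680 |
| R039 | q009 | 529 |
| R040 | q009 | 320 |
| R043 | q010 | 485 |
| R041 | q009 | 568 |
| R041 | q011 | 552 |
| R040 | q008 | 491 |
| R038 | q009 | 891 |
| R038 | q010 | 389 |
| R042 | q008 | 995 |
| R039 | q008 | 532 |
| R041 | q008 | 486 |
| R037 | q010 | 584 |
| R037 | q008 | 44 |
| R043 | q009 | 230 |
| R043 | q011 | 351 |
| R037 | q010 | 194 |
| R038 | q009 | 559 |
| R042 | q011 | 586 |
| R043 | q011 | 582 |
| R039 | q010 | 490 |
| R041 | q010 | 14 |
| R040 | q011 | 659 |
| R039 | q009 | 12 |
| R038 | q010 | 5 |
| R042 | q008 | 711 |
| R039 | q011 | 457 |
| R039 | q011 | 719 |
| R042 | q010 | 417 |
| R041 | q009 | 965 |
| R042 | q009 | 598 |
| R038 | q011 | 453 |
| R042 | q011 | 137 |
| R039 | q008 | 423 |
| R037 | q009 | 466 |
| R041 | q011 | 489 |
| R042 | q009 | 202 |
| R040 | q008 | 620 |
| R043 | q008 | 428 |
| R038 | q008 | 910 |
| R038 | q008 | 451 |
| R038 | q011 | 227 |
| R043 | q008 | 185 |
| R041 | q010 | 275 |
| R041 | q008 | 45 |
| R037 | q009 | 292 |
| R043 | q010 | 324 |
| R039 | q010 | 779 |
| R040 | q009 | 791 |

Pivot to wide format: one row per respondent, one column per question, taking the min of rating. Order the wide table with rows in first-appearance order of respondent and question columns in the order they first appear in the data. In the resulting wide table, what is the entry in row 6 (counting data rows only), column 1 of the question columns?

With rows in first-appearance order of respondent, row 6 is respondent=R041. question columns in first-appearance order: q011, q010, q009, q008; column 1 is q011.
Long rows with respondent=R041, question=q011: min(552, 489) = 489.

489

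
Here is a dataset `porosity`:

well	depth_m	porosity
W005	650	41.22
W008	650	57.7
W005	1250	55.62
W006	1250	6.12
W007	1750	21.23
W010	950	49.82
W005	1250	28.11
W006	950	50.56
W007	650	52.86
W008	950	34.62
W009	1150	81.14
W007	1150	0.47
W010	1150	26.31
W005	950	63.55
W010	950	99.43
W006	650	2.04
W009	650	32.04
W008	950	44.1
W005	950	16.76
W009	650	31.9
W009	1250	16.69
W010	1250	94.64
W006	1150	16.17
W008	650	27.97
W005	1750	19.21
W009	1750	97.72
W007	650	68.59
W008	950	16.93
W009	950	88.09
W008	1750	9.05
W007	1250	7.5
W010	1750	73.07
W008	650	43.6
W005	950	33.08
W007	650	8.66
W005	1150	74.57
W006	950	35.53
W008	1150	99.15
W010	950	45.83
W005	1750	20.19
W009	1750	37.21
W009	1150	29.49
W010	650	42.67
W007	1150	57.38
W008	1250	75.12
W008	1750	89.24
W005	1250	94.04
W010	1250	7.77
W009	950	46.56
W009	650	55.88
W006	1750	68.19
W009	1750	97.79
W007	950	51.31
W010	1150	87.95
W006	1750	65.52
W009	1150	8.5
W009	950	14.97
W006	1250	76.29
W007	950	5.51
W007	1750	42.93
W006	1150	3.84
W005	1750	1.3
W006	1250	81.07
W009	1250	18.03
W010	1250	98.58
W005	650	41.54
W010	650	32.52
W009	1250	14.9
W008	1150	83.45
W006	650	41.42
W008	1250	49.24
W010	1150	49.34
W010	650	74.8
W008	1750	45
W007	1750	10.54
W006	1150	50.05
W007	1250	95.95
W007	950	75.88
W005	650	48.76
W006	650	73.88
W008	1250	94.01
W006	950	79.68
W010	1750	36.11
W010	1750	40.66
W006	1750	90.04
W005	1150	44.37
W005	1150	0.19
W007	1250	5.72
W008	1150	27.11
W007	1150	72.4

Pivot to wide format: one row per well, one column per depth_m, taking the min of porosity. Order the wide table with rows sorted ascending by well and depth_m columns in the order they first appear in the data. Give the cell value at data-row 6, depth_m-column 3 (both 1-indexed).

With rows sorted ascending by well, row 6 is well=W010. depth_m columns in first-appearance order: 650, 1250, 1750, 950, 1150; column 3 is 1750.
Long rows with well=W010, depth_m=1750: min(73.07, 36.11, 40.66) = 36.11.

36.11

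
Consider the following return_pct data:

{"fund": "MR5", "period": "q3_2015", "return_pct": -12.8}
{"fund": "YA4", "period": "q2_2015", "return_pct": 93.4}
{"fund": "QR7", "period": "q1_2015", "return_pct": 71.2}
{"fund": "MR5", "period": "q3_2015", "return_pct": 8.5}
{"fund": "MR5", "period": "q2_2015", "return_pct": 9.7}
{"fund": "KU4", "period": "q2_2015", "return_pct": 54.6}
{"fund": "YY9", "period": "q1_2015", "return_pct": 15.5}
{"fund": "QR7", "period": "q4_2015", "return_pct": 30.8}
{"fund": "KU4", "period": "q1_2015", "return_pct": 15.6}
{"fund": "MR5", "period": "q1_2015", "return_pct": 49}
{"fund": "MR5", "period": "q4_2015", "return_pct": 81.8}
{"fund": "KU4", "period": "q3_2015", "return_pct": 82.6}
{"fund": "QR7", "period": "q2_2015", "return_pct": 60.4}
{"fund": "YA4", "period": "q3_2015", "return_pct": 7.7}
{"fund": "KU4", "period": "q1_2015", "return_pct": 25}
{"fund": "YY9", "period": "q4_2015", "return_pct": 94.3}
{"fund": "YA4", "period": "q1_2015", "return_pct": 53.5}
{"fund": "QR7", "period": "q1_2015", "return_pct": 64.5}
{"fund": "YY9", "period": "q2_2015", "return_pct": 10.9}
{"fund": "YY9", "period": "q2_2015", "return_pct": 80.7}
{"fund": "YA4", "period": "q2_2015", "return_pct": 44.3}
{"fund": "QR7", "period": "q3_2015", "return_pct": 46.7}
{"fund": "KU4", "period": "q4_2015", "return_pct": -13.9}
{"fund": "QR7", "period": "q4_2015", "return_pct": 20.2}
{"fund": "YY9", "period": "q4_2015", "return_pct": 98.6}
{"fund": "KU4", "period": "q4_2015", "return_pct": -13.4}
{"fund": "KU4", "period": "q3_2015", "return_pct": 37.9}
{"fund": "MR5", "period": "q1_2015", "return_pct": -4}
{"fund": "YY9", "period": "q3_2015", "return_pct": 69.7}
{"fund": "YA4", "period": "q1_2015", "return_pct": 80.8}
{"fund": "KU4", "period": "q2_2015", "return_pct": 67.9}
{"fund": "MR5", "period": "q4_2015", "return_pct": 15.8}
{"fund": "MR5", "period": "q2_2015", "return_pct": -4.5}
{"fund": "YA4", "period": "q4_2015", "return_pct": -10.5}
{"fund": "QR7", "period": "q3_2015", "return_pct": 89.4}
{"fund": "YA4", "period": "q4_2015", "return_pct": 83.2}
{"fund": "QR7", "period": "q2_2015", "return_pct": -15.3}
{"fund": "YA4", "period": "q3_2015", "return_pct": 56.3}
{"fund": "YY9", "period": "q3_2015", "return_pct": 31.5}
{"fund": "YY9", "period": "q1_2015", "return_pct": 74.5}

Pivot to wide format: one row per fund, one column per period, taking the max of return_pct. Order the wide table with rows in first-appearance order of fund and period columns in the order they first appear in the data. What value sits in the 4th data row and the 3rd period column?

With rows in first-appearance order of fund, row 4 is fund=KU4. period columns in first-appearance order: q3_2015, q2_2015, q1_2015, q4_2015; column 3 is q1_2015.
Long rows with fund=KU4, period=q1_2015: max(15.6, 25) = 25.

25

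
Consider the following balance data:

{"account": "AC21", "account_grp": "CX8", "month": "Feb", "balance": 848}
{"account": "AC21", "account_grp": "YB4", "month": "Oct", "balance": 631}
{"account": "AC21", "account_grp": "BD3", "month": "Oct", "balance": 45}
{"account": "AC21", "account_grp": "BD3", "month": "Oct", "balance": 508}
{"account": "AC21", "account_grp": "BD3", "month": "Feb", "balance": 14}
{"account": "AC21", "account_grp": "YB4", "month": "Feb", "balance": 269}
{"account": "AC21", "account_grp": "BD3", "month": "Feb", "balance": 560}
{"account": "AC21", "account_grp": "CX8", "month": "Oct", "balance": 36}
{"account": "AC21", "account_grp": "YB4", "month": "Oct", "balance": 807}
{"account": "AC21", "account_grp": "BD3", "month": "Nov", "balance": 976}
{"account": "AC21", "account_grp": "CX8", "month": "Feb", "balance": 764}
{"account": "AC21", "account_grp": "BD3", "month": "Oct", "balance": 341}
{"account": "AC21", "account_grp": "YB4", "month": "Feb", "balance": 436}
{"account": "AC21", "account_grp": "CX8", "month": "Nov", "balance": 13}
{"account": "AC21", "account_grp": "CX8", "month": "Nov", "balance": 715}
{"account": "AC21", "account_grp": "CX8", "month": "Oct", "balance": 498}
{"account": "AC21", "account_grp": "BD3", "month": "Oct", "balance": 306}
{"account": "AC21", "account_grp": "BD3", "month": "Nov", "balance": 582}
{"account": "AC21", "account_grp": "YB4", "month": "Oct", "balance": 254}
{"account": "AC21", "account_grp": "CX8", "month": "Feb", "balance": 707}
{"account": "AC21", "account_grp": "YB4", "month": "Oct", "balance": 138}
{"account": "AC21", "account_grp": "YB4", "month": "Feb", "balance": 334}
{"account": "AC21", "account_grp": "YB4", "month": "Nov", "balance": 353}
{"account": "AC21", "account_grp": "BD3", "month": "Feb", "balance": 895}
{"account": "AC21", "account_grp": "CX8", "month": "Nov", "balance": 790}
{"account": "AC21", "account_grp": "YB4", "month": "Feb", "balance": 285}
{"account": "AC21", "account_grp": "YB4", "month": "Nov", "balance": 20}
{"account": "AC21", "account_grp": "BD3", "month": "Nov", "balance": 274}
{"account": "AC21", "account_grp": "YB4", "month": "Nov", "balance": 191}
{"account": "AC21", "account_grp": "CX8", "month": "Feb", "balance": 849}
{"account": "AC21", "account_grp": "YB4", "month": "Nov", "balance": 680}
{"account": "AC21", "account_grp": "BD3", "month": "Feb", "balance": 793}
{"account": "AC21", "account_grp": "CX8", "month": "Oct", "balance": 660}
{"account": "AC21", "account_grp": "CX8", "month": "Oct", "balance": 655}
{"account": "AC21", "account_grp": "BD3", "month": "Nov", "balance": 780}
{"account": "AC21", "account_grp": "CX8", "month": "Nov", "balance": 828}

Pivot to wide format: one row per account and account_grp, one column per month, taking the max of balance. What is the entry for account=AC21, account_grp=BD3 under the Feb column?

Rows with account=AC21, account_grp=BD3 and month=Feb: balance values are 14, 560, 895, 793.
max(14, 560, 895, 793) = 895.

895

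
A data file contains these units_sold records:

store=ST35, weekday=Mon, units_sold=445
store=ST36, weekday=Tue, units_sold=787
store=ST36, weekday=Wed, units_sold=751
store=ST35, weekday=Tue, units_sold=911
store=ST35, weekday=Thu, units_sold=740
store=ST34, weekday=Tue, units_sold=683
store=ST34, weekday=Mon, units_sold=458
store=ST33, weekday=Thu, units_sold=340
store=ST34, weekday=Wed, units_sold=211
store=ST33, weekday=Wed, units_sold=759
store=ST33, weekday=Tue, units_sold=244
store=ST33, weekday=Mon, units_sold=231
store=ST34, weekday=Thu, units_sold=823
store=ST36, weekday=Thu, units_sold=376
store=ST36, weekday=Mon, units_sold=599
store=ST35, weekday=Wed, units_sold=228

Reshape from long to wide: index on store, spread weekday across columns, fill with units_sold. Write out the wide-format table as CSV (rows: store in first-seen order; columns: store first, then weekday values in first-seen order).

Columns: store plus the 4 distinct weekday values (Mon, Tue, Wed, Thu).
For example, row ST35 column Mon takes units_sold=445 from the long row (ST35, Mon).

store,Mon,Tue,Wed,Thu
ST35,445,911,228,740
ST36,599,787,751,376
ST34,458,683,211,823
ST33,231,244,759,340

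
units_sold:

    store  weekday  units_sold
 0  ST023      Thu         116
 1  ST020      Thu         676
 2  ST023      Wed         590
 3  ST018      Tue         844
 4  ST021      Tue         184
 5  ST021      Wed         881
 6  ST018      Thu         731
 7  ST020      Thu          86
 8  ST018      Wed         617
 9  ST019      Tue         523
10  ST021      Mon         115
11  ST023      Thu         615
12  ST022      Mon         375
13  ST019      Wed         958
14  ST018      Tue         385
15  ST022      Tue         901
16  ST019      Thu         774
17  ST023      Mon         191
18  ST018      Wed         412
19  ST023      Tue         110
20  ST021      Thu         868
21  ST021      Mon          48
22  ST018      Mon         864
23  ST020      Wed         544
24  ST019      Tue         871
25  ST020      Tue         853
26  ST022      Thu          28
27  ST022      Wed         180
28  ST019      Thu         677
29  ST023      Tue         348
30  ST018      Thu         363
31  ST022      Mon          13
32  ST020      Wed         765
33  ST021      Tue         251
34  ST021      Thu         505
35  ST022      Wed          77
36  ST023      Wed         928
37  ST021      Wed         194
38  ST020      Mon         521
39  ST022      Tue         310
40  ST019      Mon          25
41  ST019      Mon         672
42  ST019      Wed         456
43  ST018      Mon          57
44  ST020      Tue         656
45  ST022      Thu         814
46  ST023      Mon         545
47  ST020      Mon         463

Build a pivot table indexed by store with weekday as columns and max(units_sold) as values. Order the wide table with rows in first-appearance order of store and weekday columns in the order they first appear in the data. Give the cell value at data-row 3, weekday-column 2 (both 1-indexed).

617

With rows in first-appearance order of store, row 3 is store=ST018. weekday columns in first-appearance order: Thu, Wed, Tue, Mon; column 2 is Wed.
Long rows with store=ST018, weekday=Wed: max(617, 412) = 617.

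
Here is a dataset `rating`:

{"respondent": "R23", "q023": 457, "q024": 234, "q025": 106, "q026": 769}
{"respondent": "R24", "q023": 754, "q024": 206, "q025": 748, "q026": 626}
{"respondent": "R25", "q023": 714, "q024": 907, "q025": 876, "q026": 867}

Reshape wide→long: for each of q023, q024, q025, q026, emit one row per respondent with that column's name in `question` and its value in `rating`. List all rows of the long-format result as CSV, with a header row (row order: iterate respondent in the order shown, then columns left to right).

respondent,question,rating
R23,q023,457
R23,q024,234
R23,q025,106
R23,q026,769
R24,q023,754
R24,q024,206
R24,q025,748
R24,q026,626
R25,q023,714
R25,q024,907
R25,q025,876
R25,q026,867

Each (respondent, column) pair becomes one row: 3 × 4 = 12 rows.
For example, (R23, q023) → rating=457.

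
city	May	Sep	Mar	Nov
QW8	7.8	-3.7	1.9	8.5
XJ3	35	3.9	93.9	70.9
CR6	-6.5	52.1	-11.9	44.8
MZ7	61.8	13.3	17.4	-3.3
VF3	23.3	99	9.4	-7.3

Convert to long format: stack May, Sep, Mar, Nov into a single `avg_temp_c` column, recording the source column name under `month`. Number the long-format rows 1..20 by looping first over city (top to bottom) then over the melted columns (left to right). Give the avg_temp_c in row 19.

20 rows total (5 × 4). Row 19: index ⌊(19-1)/4⌋ = 4 into city → VF3; (19-1) mod 4 = 2 into the melted columns → Mar.
So row 19 is (VF3, Mar, 9.4); avg_temp_c = 9.4.

9.4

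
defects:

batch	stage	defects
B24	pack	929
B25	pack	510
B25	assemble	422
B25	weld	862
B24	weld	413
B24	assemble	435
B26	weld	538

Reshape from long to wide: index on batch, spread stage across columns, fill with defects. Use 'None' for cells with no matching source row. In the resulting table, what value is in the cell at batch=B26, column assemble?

None

No long-format row has batch=B26 and stage=assemble, so the cell is None.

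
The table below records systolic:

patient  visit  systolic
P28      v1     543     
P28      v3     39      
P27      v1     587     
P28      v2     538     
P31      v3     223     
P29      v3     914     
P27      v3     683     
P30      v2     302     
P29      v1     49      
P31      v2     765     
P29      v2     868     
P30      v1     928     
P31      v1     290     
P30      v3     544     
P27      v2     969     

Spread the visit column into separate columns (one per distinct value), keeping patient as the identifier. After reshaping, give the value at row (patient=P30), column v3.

544

Wide layout: rows indexed by patient, columns are the 3 distinct visit values (v1, v3, v2).
Cell (patient=P30, visit=v3) draws from the long row where patient=P30 and visit=v3, which has systolic=544.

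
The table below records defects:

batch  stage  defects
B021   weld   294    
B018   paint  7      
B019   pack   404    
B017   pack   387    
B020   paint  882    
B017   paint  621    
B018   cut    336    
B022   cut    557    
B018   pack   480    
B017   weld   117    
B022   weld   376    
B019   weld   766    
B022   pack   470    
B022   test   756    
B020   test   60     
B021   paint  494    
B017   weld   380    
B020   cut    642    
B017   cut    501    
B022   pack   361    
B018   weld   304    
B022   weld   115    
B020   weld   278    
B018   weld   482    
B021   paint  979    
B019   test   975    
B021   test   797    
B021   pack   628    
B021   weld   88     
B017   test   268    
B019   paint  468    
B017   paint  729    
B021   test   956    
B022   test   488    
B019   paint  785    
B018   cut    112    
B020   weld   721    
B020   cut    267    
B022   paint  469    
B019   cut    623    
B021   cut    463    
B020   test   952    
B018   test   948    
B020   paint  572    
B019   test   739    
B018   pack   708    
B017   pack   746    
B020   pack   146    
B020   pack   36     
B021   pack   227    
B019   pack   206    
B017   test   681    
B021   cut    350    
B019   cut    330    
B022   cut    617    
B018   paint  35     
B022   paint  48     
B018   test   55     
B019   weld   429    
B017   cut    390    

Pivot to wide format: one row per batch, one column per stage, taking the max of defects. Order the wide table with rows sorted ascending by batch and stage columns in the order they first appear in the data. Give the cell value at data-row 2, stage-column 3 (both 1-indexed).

708

With rows sorted ascending by batch, row 2 is batch=B018. stage columns in first-appearance order: weld, paint, pack, cut, test; column 3 is pack.
Long rows with batch=B018, stage=pack: max(480, 708) = 708.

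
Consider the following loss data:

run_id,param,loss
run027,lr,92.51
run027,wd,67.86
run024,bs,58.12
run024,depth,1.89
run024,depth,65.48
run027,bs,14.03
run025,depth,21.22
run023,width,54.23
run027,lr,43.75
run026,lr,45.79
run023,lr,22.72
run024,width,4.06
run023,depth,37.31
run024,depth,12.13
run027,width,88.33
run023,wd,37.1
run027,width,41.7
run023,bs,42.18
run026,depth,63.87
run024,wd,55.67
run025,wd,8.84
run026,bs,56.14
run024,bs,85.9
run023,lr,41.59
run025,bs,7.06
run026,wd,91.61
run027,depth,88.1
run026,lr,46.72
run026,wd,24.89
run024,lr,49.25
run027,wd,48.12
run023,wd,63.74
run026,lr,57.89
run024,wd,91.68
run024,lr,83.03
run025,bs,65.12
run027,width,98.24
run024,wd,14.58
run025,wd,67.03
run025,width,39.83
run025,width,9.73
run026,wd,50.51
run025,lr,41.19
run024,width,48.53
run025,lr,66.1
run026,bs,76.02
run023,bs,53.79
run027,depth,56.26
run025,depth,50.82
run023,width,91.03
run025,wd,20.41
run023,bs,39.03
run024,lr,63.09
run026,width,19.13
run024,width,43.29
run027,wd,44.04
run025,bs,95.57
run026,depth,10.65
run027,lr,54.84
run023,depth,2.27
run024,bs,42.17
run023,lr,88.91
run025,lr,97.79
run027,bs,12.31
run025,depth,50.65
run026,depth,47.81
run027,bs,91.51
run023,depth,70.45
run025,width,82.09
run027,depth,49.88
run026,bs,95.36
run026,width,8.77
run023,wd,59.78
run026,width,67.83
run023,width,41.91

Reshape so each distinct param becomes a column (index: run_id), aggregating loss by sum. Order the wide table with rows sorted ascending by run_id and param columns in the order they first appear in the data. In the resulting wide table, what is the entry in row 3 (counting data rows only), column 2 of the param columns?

96.28

With rows sorted ascending by run_id, row 3 is run_id=run025. param columns in first-appearance order: lr, wd, bs, depth, width; column 2 is wd.
Long rows with run_id=run025, param=wd: 8.84 + 67.03 + 20.41 = 96.28.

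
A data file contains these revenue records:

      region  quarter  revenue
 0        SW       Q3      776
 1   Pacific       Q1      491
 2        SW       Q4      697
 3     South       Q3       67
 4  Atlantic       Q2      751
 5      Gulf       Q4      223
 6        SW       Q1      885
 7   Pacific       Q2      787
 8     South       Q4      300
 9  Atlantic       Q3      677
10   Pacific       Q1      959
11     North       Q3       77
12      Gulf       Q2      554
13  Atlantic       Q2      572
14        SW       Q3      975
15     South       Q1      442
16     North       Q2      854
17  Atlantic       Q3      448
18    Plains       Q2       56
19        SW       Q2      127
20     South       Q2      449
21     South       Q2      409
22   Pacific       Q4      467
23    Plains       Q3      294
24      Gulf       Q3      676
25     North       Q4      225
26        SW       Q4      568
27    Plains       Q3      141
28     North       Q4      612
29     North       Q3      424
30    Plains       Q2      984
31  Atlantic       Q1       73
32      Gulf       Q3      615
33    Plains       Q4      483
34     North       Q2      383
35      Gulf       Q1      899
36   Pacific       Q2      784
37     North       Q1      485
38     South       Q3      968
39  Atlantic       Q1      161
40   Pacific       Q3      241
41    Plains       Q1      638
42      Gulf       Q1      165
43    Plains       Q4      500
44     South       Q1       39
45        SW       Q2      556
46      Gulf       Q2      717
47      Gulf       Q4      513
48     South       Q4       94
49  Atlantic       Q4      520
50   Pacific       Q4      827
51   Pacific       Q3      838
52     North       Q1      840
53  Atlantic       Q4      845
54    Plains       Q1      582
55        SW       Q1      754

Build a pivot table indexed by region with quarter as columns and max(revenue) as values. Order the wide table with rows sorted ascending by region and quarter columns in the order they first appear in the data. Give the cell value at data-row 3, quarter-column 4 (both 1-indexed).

With rows sorted ascending by region, row 3 is region=North. quarter columns in first-appearance order: Q3, Q1, Q4, Q2; column 4 is Q2.
Long rows with region=North, quarter=Q2: max(854, 383) = 854.

854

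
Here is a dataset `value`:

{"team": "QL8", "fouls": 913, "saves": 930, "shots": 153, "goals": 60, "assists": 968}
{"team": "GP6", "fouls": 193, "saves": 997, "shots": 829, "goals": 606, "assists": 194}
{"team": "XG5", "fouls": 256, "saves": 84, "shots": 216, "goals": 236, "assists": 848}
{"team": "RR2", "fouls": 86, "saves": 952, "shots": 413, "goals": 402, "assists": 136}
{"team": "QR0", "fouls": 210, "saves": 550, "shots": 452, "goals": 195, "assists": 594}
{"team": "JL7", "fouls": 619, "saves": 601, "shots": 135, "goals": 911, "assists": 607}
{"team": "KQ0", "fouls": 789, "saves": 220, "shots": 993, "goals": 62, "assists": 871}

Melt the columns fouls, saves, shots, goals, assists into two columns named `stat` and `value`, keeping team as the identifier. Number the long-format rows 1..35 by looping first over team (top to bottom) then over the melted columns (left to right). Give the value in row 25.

594

35 rows total (7 × 5). Row 25: index ⌊(25-1)/5⌋ = 4 into team → QR0; (25-1) mod 5 = 4 into the melted columns → assists.
So row 25 is (QR0, assists, 594); value = 594.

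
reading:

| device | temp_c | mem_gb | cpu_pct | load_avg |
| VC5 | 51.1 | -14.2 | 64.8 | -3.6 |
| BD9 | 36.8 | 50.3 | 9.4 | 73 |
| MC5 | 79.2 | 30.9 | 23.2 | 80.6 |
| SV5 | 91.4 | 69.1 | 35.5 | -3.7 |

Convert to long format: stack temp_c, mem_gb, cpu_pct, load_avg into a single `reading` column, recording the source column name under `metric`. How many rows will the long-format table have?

16

4 device values × 4 melted columns = 16 rows.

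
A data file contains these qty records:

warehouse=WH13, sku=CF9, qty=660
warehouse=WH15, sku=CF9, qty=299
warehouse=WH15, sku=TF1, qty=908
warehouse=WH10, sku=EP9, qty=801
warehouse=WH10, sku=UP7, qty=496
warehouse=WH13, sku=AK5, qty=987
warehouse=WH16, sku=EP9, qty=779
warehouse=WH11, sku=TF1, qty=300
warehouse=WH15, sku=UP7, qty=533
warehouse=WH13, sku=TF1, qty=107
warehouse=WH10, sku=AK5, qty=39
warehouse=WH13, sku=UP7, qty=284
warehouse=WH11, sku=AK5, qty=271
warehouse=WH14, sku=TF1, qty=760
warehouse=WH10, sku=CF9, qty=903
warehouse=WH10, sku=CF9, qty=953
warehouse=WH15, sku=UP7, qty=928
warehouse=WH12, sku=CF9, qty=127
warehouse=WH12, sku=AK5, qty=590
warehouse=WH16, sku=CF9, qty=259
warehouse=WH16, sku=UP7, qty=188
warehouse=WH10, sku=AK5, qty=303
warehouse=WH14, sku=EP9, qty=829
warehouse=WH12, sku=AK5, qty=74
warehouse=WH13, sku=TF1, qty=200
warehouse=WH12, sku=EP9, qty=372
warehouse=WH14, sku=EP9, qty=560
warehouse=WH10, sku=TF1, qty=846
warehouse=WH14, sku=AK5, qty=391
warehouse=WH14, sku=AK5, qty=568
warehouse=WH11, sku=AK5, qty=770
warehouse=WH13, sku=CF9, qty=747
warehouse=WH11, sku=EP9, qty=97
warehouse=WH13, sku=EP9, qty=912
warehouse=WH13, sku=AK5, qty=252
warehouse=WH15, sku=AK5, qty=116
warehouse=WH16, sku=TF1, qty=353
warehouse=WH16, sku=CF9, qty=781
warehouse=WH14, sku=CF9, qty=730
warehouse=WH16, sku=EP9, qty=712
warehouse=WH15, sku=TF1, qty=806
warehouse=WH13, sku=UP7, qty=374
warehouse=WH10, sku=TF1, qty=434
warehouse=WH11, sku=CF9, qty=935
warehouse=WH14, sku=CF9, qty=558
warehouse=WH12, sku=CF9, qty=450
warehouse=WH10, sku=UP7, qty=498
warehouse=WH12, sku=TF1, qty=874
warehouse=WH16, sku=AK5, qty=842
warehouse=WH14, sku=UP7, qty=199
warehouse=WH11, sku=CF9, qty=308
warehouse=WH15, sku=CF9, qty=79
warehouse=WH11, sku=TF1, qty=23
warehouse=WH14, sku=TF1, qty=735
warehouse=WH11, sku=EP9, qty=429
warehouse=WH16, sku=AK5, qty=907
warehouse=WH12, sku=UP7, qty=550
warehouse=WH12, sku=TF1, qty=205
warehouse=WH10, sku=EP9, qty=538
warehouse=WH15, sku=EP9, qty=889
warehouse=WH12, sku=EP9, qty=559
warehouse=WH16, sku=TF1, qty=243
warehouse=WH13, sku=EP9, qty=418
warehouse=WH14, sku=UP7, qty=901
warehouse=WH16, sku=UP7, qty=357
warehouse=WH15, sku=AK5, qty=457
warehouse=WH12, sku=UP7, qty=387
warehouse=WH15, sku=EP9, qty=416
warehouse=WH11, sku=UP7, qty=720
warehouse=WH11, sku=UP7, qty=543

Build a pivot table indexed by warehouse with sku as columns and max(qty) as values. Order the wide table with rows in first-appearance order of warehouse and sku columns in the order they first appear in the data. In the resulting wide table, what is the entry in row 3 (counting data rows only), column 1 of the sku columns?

With rows in first-appearance order of warehouse, row 3 is warehouse=WH10. sku columns in first-appearance order: CF9, TF1, EP9, UP7, AK5; column 1 is CF9.
Long rows with warehouse=WH10, sku=CF9: max(903, 953) = 953.

953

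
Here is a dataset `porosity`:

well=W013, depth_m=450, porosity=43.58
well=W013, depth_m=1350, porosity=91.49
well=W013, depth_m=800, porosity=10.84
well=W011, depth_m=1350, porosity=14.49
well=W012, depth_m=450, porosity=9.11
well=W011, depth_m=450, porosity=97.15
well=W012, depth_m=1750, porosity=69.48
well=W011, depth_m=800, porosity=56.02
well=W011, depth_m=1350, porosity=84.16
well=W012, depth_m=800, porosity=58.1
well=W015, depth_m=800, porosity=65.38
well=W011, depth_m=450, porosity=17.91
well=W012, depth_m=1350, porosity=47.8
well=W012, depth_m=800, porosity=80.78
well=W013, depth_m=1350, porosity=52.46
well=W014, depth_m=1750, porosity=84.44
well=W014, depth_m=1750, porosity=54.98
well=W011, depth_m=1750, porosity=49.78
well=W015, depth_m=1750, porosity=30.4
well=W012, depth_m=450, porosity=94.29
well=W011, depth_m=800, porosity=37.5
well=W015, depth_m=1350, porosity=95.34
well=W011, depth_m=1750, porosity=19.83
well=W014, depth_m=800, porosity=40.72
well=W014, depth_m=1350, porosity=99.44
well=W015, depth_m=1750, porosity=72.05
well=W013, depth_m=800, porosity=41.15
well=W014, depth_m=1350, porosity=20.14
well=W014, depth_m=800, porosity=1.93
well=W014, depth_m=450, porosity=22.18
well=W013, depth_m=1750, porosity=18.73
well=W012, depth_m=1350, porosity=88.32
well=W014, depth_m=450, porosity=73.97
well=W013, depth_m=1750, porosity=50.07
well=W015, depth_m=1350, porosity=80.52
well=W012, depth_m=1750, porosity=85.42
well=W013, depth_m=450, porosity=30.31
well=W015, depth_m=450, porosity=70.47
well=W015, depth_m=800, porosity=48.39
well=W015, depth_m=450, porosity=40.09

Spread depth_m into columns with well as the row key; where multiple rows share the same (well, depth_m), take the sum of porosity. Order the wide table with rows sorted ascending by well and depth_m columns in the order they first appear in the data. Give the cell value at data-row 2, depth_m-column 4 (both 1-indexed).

154.90

With rows sorted ascending by well, row 2 is well=W012. depth_m columns in first-appearance order: 450, 1350, 800, 1750; column 4 is 1750.
Long rows with well=W012, depth_m=1750: 69.48 + 85.42 = 154.90.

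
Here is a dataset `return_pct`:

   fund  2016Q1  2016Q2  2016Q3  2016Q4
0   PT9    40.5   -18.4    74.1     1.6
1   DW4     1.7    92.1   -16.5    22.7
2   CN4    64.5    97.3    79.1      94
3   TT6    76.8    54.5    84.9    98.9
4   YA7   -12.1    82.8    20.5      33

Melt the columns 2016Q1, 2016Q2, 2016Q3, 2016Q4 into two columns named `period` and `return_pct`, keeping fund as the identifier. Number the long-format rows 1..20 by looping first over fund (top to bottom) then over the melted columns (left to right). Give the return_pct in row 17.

20 rows total (5 × 4). Row 17: index ⌊(17-1)/4⌋ = 4 into fund → YA7; (17-1) mod 4 = 0 into the melted columns → 2016Q1.
So row 17 is (YA7, 2016Q1, -12.1); return_pct = -12.1.

-12.1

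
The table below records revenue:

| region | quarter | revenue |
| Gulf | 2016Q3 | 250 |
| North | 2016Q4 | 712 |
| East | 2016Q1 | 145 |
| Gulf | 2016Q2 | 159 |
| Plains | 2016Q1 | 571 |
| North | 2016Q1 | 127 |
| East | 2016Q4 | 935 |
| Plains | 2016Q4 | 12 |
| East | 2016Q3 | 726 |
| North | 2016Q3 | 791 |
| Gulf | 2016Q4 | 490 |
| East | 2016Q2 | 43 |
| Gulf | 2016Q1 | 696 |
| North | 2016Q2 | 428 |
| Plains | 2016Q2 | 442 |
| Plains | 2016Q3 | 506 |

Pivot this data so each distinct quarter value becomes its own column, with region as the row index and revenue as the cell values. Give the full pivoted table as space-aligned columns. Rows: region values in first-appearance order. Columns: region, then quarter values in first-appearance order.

region  2016Q3  2016Q4  2016Q1  2016Q2
Gulf    250     490     696     159   
North   791     712     127     428   
East    726     935     145     43    
Plains  506     12      571     442   

Columns: region plus the 4 distinct quarter values (2016Q3, 2016Q4, 2016Q1, 2016Q2).
For example, row Gulf column 2016Q3 takes revenue=250 from the long row (Gulf, 2016Q3).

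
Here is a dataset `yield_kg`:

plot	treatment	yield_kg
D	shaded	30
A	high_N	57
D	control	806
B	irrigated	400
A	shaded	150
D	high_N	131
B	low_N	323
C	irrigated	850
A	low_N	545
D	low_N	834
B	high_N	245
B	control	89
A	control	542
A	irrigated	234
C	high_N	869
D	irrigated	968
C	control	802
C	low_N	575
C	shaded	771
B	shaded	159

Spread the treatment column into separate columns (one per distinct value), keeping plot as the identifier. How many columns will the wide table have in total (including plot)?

1 column for plot plus 5 distinct treatment values → 6 columns.

6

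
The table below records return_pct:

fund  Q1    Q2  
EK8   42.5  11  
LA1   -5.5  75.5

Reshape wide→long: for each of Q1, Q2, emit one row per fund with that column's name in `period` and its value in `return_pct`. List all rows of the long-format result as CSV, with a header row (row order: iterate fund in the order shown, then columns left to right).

Each (fund, column) pair becomes one row: 2 × 2 = 4 rows.
For example, (EK8, Q1) → return_pct=42.5.

fund,period,return_pct
EK8,Q1,42.5
EK8,Q2,11
LA1,Q1,-5.5
LA1,Q2,75.5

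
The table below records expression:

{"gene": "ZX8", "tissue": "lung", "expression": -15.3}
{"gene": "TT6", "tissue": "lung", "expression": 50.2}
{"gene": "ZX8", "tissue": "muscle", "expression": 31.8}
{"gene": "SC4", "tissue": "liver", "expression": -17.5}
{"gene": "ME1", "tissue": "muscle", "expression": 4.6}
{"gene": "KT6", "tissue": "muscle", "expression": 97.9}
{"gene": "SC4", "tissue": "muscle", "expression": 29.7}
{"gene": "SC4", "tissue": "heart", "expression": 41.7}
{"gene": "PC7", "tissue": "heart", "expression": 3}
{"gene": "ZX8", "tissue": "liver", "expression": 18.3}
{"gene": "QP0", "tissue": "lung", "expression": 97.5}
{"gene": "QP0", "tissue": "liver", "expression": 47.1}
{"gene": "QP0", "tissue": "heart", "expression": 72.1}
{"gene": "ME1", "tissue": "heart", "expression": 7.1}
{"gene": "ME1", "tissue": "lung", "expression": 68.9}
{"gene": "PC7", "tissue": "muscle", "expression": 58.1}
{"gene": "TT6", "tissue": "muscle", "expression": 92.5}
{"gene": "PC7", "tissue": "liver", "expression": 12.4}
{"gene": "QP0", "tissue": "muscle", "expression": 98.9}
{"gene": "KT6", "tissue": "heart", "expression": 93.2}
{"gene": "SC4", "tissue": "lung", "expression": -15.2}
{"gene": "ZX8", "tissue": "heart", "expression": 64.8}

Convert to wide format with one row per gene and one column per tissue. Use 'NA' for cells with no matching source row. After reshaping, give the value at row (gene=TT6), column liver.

No long-format row has gene=TT6 and tissue=liver, so the cell is NA.

NA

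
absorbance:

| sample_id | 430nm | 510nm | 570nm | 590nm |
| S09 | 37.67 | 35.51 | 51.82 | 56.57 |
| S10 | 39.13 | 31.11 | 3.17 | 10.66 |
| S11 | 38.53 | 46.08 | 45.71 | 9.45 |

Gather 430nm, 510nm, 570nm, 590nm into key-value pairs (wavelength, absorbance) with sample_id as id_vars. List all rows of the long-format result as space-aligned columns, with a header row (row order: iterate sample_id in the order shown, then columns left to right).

sample_id  wavelength  absorbance
S09        430nm       37.67     
S09        510nm       35.51     
S09        570nm       51.82     
S09        590nm       56.57     
S10        430nm       39.13     
S10        510nm       31.11     
S10        570nm       3.17      
S10        590nm       10.66     
S11        430nm       38.53     
S11        510nm       46.08     
S11        570nm       45.71     
S11        590nm       9.45      

Each (sample_id, column) pair becomes one row: 3 × 4 = 12 rows.
For example, (S09, 430nm) → absorbance=37.67.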